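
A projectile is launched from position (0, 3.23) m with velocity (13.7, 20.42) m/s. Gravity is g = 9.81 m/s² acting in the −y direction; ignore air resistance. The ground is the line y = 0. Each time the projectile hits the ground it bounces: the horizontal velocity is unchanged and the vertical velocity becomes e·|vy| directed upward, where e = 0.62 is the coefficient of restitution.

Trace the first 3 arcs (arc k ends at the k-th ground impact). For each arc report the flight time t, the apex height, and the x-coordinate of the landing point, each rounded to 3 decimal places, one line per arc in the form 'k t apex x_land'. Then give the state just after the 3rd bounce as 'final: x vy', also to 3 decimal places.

1 4.316 24.483 59.125
2 2.770 9.411 97.078
3 1.718 3.618 120.610
final: 120.610 5.223

Arc 1: start y=3.230, vy=20.420 → t=4.316, apex=24.483, x_land=59.125, impact vy=-21.917
  bounce: vy ← 0.62·21.917 = 13.588
Arc 2: start y=0.000, vy=13.588 → t=2.770, apex=9.411, x_land=97.078, impact vy=-13.588
  bounce: vy ← 0.62·13.588 = 8.425
Arc 3: start y=0.000, vy=8.425 → t=1.718, apex=3.618, x_land=120.610, impact vy=-8.425
  bounce: vy ← 0.62·8.425 = 5.223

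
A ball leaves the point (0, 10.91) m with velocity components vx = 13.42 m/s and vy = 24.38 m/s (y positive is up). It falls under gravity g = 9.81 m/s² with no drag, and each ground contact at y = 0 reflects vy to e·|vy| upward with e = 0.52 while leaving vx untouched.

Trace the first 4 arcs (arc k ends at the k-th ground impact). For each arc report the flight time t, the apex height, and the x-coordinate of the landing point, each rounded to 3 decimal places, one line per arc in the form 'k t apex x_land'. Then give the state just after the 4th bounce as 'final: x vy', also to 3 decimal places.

1 5.384 41.205 72.248
2 3.014 11.142 112.700
3 1.567 3.013 133.735
4 0.815 0.815 144.673
final: 144.673 2.079

Arc 1: start y=10.910, vy=24.380 → t=5.384, apex=41.205, x_land=72.248, impact vy=-28.433
  bounce: vy ← 0.52·28.433 = 14.785
Arc 2: start y=0.000, vy=14.785 → t=3.014, apex=11.142, x_land=112.700, impact vy=-14.785
  bounce: vy ← 0.52·14.785 = 7.688
Arc 3: start y=0.000, vy=7.688 → t=1.567, apex=3.013, x_land=133.735, impact vy=-7.688
  bounce: vy ← 0.52·7.688 = 3.998
Arc 4: start y=0.000, vy=3.998 → t=0.815, apex=0.815, x_land=144.673, impact vy=-3.998
  bounce: vy ← 0.52·3.998 = 2.079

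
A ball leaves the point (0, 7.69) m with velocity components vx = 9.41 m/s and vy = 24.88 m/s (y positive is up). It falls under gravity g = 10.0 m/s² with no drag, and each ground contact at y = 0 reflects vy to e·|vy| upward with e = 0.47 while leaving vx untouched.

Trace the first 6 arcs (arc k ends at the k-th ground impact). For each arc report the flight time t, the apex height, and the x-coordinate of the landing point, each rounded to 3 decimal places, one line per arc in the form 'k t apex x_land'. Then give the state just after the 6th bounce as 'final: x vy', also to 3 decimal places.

1 5.268 38.641 49.571
2 2.613 8.536 74.161
3 1.228 1.886 85.718
4 0.577 0.417 91.150
5 0.271 0.092 93.703
6 0.128 0.020 94.903
final: 94.903 0.300

Arc 1: start y=7.690, vy=24.880 → t=5.268, apex=38.641, x_land=49.571, impact vy=-27.800
  bounce: vy ← 0.47·27.800 = 13.066
Arc 2: start y=0.000, vy=13.066 → t=2.613, apex=8.536, x_land=74.161, impact vy=-13.066
  bounce: vy ← 0.47·13.066 = 6.141
Arc 3: start y=0.000, vy=6.141 → t=1.228, apex=1.886, x_land=85.718, impact vy=-6.141
  bounce: vy ← 0.47·6.141 = 2.886
Arc 4: start y=0.000, vy=2.886 → t=0.577, apex=0.417, x_land=91.150, impact vy=-2.886
  bounce: vy ← 0.47·2.886 = 1.357
Arc 5: start y=0.000, vy=1.357 → t=0.271, apex=0.092, x_land=93.703, impact vy=-1.357
  bounce: vy ← 0.47·1.357 = 0.638
Arc 6: start y=0.000, vy=0.638 → t=0.128, apex=0.020, x_land=94.903, impact vy=-0.638
  bounce: vy ← 0.47·0.638 = 0.300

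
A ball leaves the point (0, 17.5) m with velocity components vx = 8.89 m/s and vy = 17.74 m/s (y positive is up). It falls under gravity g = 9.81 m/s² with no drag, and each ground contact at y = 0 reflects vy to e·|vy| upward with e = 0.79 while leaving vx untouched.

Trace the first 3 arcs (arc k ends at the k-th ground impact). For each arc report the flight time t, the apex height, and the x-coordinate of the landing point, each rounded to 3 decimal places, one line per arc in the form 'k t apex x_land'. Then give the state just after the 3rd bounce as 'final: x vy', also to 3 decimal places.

Arc 1: start y=17.500, vy=17.740 → t=4.423, apex=33.540, x_land=39.323, impact vy=-25.653
  bounce: vy ← 0.79·25.653 = 20.266
Arc 2: start y=0.000, vy=20.266 → t=4.132, apex=20.932, x_land=76.053, impact vy=-20.266
  bounce: vy ← 0.79·20.266 = 16.010
Arc 3: start y=0.000, vy=16.010 → t=3.264, apex=13.064, x_land=105.070, impact vy=-16.010
  bounce: vy ← 0.79·16.010 = 12.648

1 4.423 33.540 39.323
2 4.132 20.932 76.053
3 3.264 13.064 105.070
final: 105.070 12.648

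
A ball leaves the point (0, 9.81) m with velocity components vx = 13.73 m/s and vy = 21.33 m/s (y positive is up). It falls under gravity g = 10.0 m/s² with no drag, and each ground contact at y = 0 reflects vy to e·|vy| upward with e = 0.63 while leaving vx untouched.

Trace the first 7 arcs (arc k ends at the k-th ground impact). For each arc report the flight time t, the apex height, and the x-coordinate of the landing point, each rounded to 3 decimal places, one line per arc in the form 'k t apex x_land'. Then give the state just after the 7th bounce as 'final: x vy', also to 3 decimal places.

1 4.685 32.558 64.322
2 3.215 12.922 108.468
3 2.026 5.129 136.280
4 1.276 2.036 153.801
5 0.804 0.808 164.840
6 0.507 0.321 171.794
7 0.319 0.127 176.175
final: 176.175 1.005

Arc 1: start y=9.810, vy=21.330 → t=4.685, apex=32.558, x_land=64.322, impact vy=-25.518
  bounce: vy ← 0.63·25.518 = 16.076
Arc 2: start y=0.000, vy=16.076 → t=3.215, apex=12.922, x_land=108.468, impact vy=-16.076
  bounce: vy ← 0.63·16.076 = 10.128
Arc 3: start y=0.000, vy=10.128 → t=2.026, apex=5.129, x_land=136.280, impact vy=-10.128
  bounce: vy ← 0.63·10.128 = 6.381
Arc 4: start y=0.000, vy=6.381 → t=1.276, apex=2.036, x_land=153.801, impact vy=-6.381
  bounce: vy ← 0.63·6.381 = 4.020
Arc 5: start y=0.000, vy=4.020 → t=0.804, apex=0.808, x_land=164.840, impact vy=-4.020
  bounce: vy ← 0.63·4.020 = 2.533
Arc 6: start y=0.000, vy=2.533 → t=0.507, apex=0.321, x_land=171.794, impact vy=-2.533
  bounce: vy ← 0.63·2.533 = 1.595
Arc 7: start y=0.000, vy=1.595 → t=0.319, apex=0.127, x_land=176.175, impact vy=-1.595
  bounce: vy ← 0.63·1.595 = 1.005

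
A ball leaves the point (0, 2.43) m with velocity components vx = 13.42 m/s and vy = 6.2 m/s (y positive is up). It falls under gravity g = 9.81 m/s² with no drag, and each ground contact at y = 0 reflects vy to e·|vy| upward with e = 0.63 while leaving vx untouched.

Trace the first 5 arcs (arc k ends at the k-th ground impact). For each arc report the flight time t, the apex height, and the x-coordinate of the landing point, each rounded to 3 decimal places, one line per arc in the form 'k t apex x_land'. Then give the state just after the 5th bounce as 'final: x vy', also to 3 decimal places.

1 1.578 4.389 21.176
2 1.192 1.742 37.172
3 0.751 0.691 47.249
4 0.473 0.274 53.598
5 0.298 0.109 57.597
final: 57.597 0.921

Arc 1: start y=2.430, vy=6.200 → t=1.578, apex=4.389, x_land=21.176, impact vy=-9.280
  bounce: vy ← 0.63·9.280 = 5.846
Arc 2: start y=0.000, vy=5.846 → t=1.192, apex=1.742, x_land=37.172, impact vy=-5.846
  bounce: vy ← 0.63·5.846 = 3.683
Arc 3: start y=0.000, vy=3.683 → t=0.751, apex=0.691, x_land=47.249, impact vy=-3.683
  bounce: vy ← 0.63·3.683 = 2.320
Arc 4: start y=0.000, vy=2.320 → t=0.473, apex=0.274, x_land=53.598, impact vy=-2.320
  bounce: vy ← 0.63·2.320 = 1.462
Arc 5: start y=0.000, vy=1.462 → t=0.298, apex=0.109, x_land=57.597, impact vy=-1.462
  bounce: vy ← 0.63·1.462 = 0.921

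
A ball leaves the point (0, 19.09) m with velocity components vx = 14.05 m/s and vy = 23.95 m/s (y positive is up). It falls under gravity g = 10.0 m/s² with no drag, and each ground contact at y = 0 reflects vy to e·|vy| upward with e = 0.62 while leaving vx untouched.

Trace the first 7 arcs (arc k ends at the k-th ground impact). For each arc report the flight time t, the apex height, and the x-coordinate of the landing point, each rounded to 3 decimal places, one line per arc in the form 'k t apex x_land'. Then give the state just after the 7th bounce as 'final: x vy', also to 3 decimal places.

Arc 1: start y=19.090, vy=23.950 → t=5.486, apex=47.770, x_land=77.078, impact vy=-30.910
  bounce: vy ← 0.62·30.910 = 19.164
Arc 2: start y=0.000, vy=19.164 → t=3.833, apex=18.363, x_land=130.928, impact vy=-19.164
  bounce: vy ← 0.62·19.164 = 11.882
Arc 3: start y=0.000, vy=11.882 → t=2.376, apex=7.059, x_land=164.316, impact vy=-11.882
  bounce: vy ← 0.62·11.882 = 7.367
Arc 4: start y=0.000, vy=7.367 → t=1.473, apex=2.713, x_land=185.016, impact vy=-7.367
  bounce: vy ← 0.62·7.367 = 4.567
Arc 5: start y=0.000, vy=4.567 → t=0.913, apex=1.043, x_land=197.850, impact vy=-4.567
  bounce: vy ← 0.62·4.567 = 2.832
Arc 6: start y=0.000, vy=2.832 → t=0.566, apex=0.401, x_land=205.807, impact vy=-2.832
  bounce: vy ← 0.62·2.832 = 1.756
Arc 7: start y=0.000, vy=1.756 → t=0.351, apex=0.154, x_land=210.741, impact vy=-1.756
  bounce: vy ← 0.62·1.756 = 1.089

1 5.486 47.770 77.078
2 3.833 18.363 130.928
3 2.376 7.059 164.316
4 1.473 2.713 185.016
5 0.913 1.043 197.850
6 0.566 0.401 205.807
7 0.351 0.154 210.741
final: 210.741 1.089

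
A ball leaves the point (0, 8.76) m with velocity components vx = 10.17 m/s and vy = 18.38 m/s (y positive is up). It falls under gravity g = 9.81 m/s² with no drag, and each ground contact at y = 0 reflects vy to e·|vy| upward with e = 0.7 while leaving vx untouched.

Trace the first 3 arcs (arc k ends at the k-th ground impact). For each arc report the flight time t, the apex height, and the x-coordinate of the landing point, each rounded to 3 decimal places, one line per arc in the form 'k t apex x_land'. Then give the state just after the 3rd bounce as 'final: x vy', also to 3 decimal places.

Arc 1: start y=8.760, vy=18.380 → t=4.175, apex=25.978, x_land=42.459, impact vy=-22.576
  bounce: vy ← 0.7·22.576 = 15.804
Arc 2: start y=0.000, vy=15.804 → t=3.222, apex=12.729, x_land=75.226, impact vy=-15.804
  bounce: vy ← 0.7·15.804 = 11.062
Arc 3: start y=0.000, vy=11.062 → t=2.255, apex=6.237, x_land=98.163, impact vy=-11.062
  bounce: vy ← 0.7·11.062 = 7.744

1 4.175 25.978 42.459
2 3.222 12.729 75.226
3 2.255 6.237 98.163
final: 98.163 7.744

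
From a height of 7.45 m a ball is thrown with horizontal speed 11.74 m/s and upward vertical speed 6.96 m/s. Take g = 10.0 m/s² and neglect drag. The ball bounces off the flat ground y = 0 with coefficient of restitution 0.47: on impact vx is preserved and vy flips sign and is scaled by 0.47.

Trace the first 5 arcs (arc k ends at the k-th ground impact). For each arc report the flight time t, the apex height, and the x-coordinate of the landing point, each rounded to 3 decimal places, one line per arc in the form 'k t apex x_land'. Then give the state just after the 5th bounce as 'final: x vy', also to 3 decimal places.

Arc 1: start y=7.450, vy=6.960 → t=2.101, apex=9.872, x_land=24.667, impact vy=-14.051
  bounce: vy ← 0.47·14.051 = 6.604
Arc 2: start y=0.000, vy=6.604 → t=1.321, apex=2.181, x_land=40.174, impact vy=-6.604
  bounce: vy ← 0.47·6.604 = 3.104
Arc 3: start y=0.000, vy=3.104 → t=0.621, apex=0.482, x_land=47.462, impact vy=-3.104
  bounce: vy ← 0.47·3.104 = 1.459
Arc 4: start y=0.000, vy=1.459 → t=0.292, apex=0.106, x_land=50.887, impact vy=-1.459
  bounce: vy ← 0.47·1.459 = 0.686
Arc 5: start y=0.000, vy=0.686 → t=0.137, apex=0.024, x_land=52.497, impact vy=-0.686
  bounce: vy ← 0.47·0.686 = 0.322

1 2.101 9.872 24.667
2 1.321 2.181 40.174
3 0.621 0.482 47.462
4 0.292 0.106 50.887
5 0.137 0.024 52.497
final: 52.497 0.322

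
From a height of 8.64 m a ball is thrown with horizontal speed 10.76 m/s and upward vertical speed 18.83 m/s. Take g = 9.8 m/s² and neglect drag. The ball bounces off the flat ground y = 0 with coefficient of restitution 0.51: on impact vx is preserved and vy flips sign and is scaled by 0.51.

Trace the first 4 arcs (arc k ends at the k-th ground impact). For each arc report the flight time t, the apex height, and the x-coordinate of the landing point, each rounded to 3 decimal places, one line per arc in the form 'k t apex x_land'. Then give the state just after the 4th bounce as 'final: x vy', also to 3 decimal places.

Arc 1: start y=8.640, vy=18.830 → t=4.257, apex=26.730, x_land=45.806, impact vy=-22.889
  bounce: vy ← 0.51·22.889 = 11.673
Arc 2: start y=0.000, vy=11.673 → t=2.382, apex=6.953, x_land=71.440, impact vy=-11.673
  bounce: vy ← 0.51·11.673 = 5.953
Arc 3: start y=0.000, vy=5.953 → t=1.215, apex=1.808, x_land=84.513, impact vy=-5.953
  bounce: vy ← 0.51·5.953 = 3.036
Arc 4: start y=0.000, vy=3.036 → t=0.620, apex=0.470, x_land=91.181, impact vy=-3.036
  bounce: vy ← 0.51·3.036 = 1.548

1 4.257 26.730 45.806
2 2.382 6.953 71.440
3 1.215 1.808 84.513
4 0.620 0.470 91.181
final: 91.181 1.548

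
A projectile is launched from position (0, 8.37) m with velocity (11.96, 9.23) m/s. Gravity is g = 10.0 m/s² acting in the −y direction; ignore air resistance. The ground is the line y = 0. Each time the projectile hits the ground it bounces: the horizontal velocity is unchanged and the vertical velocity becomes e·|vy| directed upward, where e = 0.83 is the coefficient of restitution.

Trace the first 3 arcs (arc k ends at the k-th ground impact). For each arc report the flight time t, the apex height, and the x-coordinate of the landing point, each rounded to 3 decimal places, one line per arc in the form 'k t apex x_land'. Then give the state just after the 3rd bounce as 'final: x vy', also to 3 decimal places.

1 2.512 12.630 30.047
2 2.638 8.701 61.601
3 2.190 5.994 87.791
final: 87.791 9.088

Arc 1: start y=8.370, vy=9.230 → t=2.512, apex=12.630, x_land=30.047, impact vy=-15.893
  bounce: vy ← 0.83·15.893 = 13.191
Arc 2: start y=0.000, vy=13.191 → t=2.638, apex=8.701, x_land=61.601, impact vy=-13.191
  bounce: vy ← 0.83·13.191 = 10.949
Arc 3: start y=0.000, vy=10.949 → t=2.190, apex=5.994, x_land=87.791, impact vy=-10.949
  bounce: vy ← 0.83·10.949 = 9.088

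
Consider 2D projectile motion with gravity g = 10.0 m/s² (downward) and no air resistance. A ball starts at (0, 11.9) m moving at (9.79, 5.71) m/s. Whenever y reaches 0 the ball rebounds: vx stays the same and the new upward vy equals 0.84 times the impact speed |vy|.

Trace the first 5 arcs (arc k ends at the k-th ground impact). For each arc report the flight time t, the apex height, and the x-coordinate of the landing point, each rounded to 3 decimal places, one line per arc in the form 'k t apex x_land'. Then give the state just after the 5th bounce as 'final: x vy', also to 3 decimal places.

Arc 1: start y=11.900, vy=5.710 → t=2.216, apex=13.530, x_land=21.695, impact vy=-16.450
  bounce: vy ← 0.84·16.450 = 13.818
Arc 2: start y=0.000, vy=13.818 → t=2.764, apex=9.547, x_land=48.750, impact vy=-13.818
  bounce: vy ← 0.84·13.818 = 11.607
Arc 3: start y=0.000, vy=11.607 → t=2.321, apex=6.736, x_land=71.477, impact vy=-11.607
  bounce: vy ← 0.84·11.607 = 9.750
Arc 4: start y=0.000, vy=9.750 → t=1.950, apex=4.753, x_land=90.568, impact vy=-9.750
  bounce: vy ← 0.84·9.750 = 8.190
Arc 5: start y=0.000, vy=8.190 → t=1.638, apex=3.354, x_land=106.604, impact vy=-8.190
  bounce: vy ← 0.84·8.190 = 6.880

1 2.216 13.530 21.695
2 2.764 9.547 48.750
3 2.321 6.736 71.477
4 1.950 4.753 90.568
5 1.638 3.354 106.604
final: 106.604 6.880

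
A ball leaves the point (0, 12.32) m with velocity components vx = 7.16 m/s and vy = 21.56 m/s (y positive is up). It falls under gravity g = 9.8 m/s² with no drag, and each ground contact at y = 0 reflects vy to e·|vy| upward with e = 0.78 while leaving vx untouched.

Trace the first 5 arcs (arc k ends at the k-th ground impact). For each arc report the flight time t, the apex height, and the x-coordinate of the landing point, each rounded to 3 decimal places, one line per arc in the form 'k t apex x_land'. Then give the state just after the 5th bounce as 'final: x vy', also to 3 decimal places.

1 4.912 36.036 35.169
2 4.231 21.924 65.460
3 3.300 13.339 89.086
4 2.574 8.115 107.515
5 2.008 4.937 121.890
final: 121.890 7.673

Arc 1: start y=12.320, vy=21.560 → t=4.912, apex=36.036, x_land=35.169, impact vy=-26.576
  bounce: vy ← 0.78·26.576 = 20.730
Arc 2: start y=0.000, vy=20.730 → t=4.231, apex=21.924, x_land=65.460, impact vy=-20.730
  bounce: vy ← 0.78·20.730 = 16.169
Arc 3: start y=0.000, vy=16.169 → t=3.300, apex=13.339, x_land=89.086, impact vy=-16.169
  bounce: vy ← 0.78·16.169 = 12.612
Arc 4: start y=0.000, vy=12.612 → t=2.574, apex=8.115, x_land=107.515, impact vy=-12.612
  bounce: vy ← 0.78·12.612 = 9.837
Arc 5: start y=0.000, vy=9.837 → t=2.008, apex=4.937, x_land=121.890, impact vy=-9.837
  bounce: vy ← 0.78·9.837 = 7.673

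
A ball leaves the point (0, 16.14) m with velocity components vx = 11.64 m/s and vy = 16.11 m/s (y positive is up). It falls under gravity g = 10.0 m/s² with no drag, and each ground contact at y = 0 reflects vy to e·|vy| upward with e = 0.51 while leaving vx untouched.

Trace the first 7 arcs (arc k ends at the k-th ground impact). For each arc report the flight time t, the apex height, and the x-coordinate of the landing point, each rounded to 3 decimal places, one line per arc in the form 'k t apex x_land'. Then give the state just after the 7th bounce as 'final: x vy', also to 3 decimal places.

Arc 1: start y=16.140, vy=16.110 → t=4.024, apex=29.117, x_land=46.841, impact vy=-24.132
  bounce: vy ← 0.51·24.132 = 12.307
Arc 2: start y=0.000, vy=12.307 → t=2.461, apex=7.573, x_land=75.492, impact vy=-12.307
  bounce: vy ← 0.51·12.307 = 6.277
Arc 3: start y=0.000, vy=6.277 → t=1.255, apex=1.970, x_land=90.104, impact vy=-6.277
  bounce: vy ← 0.51·6.277 = 3.201
Arc 4: start y=0.000, vy=3.201 → t=0.640, apex=0.512, x_land=97.556, impact vy=-3.201
  bounce: vy ← 0.51·3.201 = 1.633
Arc 5: start y=0.000, vy=1.633 → t=0.327, apex=0.133, x_land=101.357, impact vy=-1.633
  bounce: vy ← 0.51·1.633 = 0.833
Arc 6: start y=0.000, vy=0.833 → t=0.167, apex=0.035, x_land=103.295, impact vy=-0.833
  bounce: vy ← 0.51·0.833 = 0.425
Arc 7: start y=0.000, vy=0.425 → t=0.085, apex=0.009, x_land=104.284, impact vy=-0.425
  bounce: vy ← 0.51·0.425 = 0.217

1 4.024 29.117 46.841
2 2.461 7.573 75.492
3 1.255 1.970 90.104
4 0.640 0.512 97.556
5 0.327 0.133 101.357
6 0.167 0.035 103.295
7 0.085 0.009 104.284
final: 104.284 0.217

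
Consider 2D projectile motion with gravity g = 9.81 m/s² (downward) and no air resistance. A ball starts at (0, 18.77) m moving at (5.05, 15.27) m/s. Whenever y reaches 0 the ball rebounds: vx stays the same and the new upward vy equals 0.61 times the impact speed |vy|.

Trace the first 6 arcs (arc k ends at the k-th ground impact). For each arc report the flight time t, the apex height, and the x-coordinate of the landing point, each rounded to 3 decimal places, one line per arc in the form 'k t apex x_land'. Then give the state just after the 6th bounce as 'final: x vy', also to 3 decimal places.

1 4.057 30.654 20.485
2 3.050 11.407 35.887
3 1.860 4.244 45.283
4 1.135 1.579 51.014
5 0.692 0.588 54.510
6 0.422 0.219 56.642
final: 56.642 1.264

Arc 1: start y=18.770, vy=15.270 → t=4.057, apex=30.654, x_land=20.485, impact vy=-24.524
  bounce: vy ← 0.61·24.524 = 14.960
Arc 2: start y=0.000, vy=14.960 → t=3.050, apex=11.407, x_land=35.887, impact vy=-14.960
  bounce: vy ← 0.61·14.960 = 9.125
Arc 3: start y=0.000, vy=9.125 → t=1.860, apex=4.244, x_land=45.283, impact vy=-9.125
  bounce: vy ← 0.61·9.125 = 5.567
Arc 4: start y=0.000, vy=5.567 → t=1.135, apex=1.579, x_land=51.014, impact vy=-5.567
  bounce: vy ← 0.61·5.567 = 3.396
Arc 5: start y=0.000, vy=3.396 → t=0.692, apex=0.588, x_land=54.510, impact vy=-3.396
  bounce: vy ← 0.61·3.396 = 2.071
Arc 6: start y=0.000, vy=2.071 → t=0.422, apex=0.219, x_land=56.642, impact vy=-2.071
  bounce: vy ← 0.61·2.071 = 1.264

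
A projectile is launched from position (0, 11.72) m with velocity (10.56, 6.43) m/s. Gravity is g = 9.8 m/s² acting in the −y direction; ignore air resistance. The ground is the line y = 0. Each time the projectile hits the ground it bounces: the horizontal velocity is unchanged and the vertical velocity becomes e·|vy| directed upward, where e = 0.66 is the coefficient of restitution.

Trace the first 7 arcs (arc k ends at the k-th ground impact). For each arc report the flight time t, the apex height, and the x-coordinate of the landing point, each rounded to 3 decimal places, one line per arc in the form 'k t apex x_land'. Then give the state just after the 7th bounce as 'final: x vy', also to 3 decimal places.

1 2.336 13.829 24.669
2 2.218 6.024 48.087
3 1.464 2.624 63.542
4 0.966 1.143 73.743
5 0.638 0.498 80.476
6 0.421 0.217 84.919
7 0.278 0.094 87.852
final: 87.852 0.898

Arc 1: start y=11.720, vy=6.430 → t=2.336, apex=13.829, x_land=24.669, impact vy=-16.464
  bounce: vy ← 0.66·16.464 = 10.866
Arc 2: start y=0.000, vy=10.866 → t=2.218, apex=6.024, x_land=48.087, impact vy=-10.866
  bounce: vy ← 0.66·10.866 = 7.172
Arc 3: start y=0.000, vy=7.172 → t=1.464, apex=2.624, x_land=63.542, impact vy=-7.172
  bounce: vy ← 0.66·7.172 = 4.733
Arc 4: start y=0.000, vy=4.733 → t=0.966, apex=1.143, x_land=73.743, impact vy=-4.733
  bounce: vy ← 0.66·4.733 = 3.124
Arc 5: start y=0.000, vy=3.124 → t=0.638, apex=0.498, x_land=80.476, impact vy=-3.124
  bounce: vy ← 0.66·3.124 = 2.062
Arc 6: start y=0.000, vy=2.062 → t=0.421, apex=0.217, x_land=84.919, impact vy=-2.062
  bounce: vy ← 0.66·2.062 = 1.361
Arc 7: start y=0.000, vy=1.361 → t=0.278, apex=0.094, x_land=87.852, impact vy=-1.361
  bounce: vy ← 0.66·1.361 = 0.898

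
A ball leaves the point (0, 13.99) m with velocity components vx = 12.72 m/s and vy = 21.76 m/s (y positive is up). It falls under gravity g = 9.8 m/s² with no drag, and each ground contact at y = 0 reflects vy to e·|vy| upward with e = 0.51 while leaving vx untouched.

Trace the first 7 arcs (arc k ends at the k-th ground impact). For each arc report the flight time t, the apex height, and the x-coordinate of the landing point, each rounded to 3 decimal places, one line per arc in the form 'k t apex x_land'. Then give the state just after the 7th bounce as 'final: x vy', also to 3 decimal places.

Arc 1: start y=13.990, vy=21.760 → t=5.011, apex=38.148, x_land=63.735, impact vy=-27.344
  bounce: vy ← 0.51·27.344 = 13.946
Arc 2: start y=0.000, vy=13.946 → t=2.846, apex=9.922, x_land=99.937, impact vy=-13.946
  bounce: vy ← 0.51·13.946 = 7.112
Arc 3: start y=0.000, vy=7.112 → t=1.451, apex=2.581, x_land=118.399, impact vy=-7.112
  bounce: vy ← 0.51·7.112 = 3.627
Arc 4: start y=0.000, vy=3.627 → t=0.740, apex=0.671, x_land=127.815, impact vy=-3.627
  bounce: vy ← 0.51·3.627 = 1.850
Arc 5: start y=0.000, vy=1.850 → t=0.378, apex=0.175, x_land=132.617, impact vy=-1.850
  bounce: vy ← 0.51·1.850 = 0.943
Arc 6: start y=0.000, vy=0.943 → t=0.193, apex=0.045, x_land=135.067, impact vy=-0.943
  bounce: vy ← 0.51·0.943 = 0.481
Arc 7: start y=0.000, vy=0.481 → t=0.098, apex=0.012, x_land=136.316, impact vy=-0.481
  bounce: vy ← 0.51·0.481 = 0.245

1 5.011 38.148 63.735
2 2.846 9.922 99.937
3 1.451 2.581 118.399
4 0.740 0.671 127.815
5 0.378 0.175 132.617
6 0.193 0.045 135.067
7 0.098 0.012 136.316
final: 136.316 0.245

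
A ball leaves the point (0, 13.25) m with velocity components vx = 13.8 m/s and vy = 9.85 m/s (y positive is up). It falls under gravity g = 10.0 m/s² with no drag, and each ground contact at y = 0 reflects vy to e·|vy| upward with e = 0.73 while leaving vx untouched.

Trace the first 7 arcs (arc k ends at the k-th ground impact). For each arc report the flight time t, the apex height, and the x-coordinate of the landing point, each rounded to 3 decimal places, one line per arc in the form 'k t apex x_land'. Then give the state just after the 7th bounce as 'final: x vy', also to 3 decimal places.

1 2.888 18.101 39.850
2 2.778 9.646 78.185
3 2.028 5.140 106.170
4 1.480 2.739 126.599
5 1.081 1.460 141.512
6 0.789 0.778 152.399
7 0.576 0.415 160.346
final: 160.346 2.102

Arc 1: start y=13.250, vy=9.850 → t=2.888, apex=18.101, x_land=39.850, impact vy=-19.027
  bounce: vy ← 0.73·19.027 = 13.890
Arc 2: start y=0.000, vy=13.890 → t=2.778, apex=9.646, x_land=78.185, impact vy=-13.890
  bounce: vy ← 0.73·13.890 = 10.139
Arc 3: start y=0.000, vy=10.139 → t=2.028, apex=5.140, x_land=106.170, impact vy=-10.139
  bounce: vy ← 0.73·10.139 = 7.402
Arc 4: start y=0.000, vy=7.402 → t=1.480, apex=2.739, x_land=126.599, impact vy=-7.402
  bounce: vy ← 0.73·7.402 = 5.403
Arc 5: start y=0.000, vy=5.403 → t=1.081, apex=1.460, x_land=141.512, impact vy=-5.403
  bounce: vy ← 0.73·5.403 = 3.944
Arc 6: start y=0.000, vy=3.944 → t=0.789, apex=0.778, x_land=152.399, impact vy=-3.944
  bounce: vy ← 0.73·3.944 = 2.879
Arc 7: start y=0.000, vy=2.879 → t=0.576, apex=0.415, x_land=160.346, impact vy=-2.879
  bounce: vy ← 0.73·2.879 = 2.102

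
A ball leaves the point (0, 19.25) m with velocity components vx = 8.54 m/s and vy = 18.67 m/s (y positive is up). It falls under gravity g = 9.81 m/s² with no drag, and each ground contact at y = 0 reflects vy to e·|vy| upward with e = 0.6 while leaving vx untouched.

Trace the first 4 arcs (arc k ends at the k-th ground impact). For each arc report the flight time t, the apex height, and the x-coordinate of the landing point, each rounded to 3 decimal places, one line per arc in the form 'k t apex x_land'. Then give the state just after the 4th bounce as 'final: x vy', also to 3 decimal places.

1 4.650 37.016 39.713
2 3.297 13.326 67.866
3 1.978 4.797 84.757
4 1.187 1.727 94.892
final: 94.892 3.493

Arc 1: start y=19.250, vy=18.670 → t=4.650, apex=37.016, x_land=39.713, impact vy=-26.949
  bounce: vy ← 0.6·26.949 = 16.169
Arc 2: start y=0.000, vy=16.169 → t=3.297, apex=13.326, x_land=67.866, impact vy=-16.169
  bounce: vy ← 0.6·16.169 = 9.702
Arc 3: start y=0.000, vy=9.702 → t=1.978, apex=4.797, x_land=84.757, impact vy=-9.702
  bounce: vy ← 0.6·9.702 = 5.821
Arc 4: start y=0.000, vy=5.821 → t=1.187, apex=1.727, x_land=94.892, impact vy=-5.821
  bounce: vy ← 0.6·5.821 = 3.493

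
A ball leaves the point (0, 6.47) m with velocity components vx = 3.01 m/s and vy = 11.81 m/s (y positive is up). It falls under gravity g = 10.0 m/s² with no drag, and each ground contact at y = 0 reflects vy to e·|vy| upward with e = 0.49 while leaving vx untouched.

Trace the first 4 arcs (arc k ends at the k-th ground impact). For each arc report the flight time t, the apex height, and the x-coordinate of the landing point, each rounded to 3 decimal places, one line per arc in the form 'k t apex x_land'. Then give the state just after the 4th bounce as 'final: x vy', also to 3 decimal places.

Arc 1: start y=6.470, vy=11.810 → t=2.821, apex=13.444, x_land=8.490, impact vy=-16.397
  bounce: vy ← 0.49·16.397 = 8.035
Arc 2: start y=0.000, vy=8.035 → t=1.607, apex=3.228, x_land=13.327, impact vy=-8.035
  bounce: vy ← 0.49·8.035 = 3.937
Arc 3: start y=0.000, vy=3.937 → t=0.787, apex=0.775, x_land=15.697, impact vy=-3.937
  bounce: vy ← 0.49·3.937 = 1.929
Arc 4: start y=0.000, vy=1.929 → t=0.386, apex=0.186, x_land=16.859, impact vy=-1.929
  bounce: vy ← 0.49·1.929 = 0.945

1 2.821 13.444 8.490
2 1.607 3.228 13.327
3 0.787 0.775 15.697
4 0.386 0.186 16.859
final: 16.859 0.945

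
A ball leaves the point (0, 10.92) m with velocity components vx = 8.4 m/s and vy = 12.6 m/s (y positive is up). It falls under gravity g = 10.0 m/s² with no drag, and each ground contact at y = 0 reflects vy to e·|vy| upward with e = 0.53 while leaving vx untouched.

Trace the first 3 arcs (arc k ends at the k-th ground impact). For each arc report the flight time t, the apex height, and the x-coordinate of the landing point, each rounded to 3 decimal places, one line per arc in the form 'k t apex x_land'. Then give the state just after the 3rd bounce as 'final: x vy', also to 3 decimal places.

1 3.202 18.858 26.897
2 2.059 5.297 44.189
3 1.091 1.488 53.354
final: 53.354 2.891

Arc 1: start y=10.920, vy=12.600 → t=3.202, apex=18.858, x_land=26.897, impact vy=-19.421
  bounce: vy ← 0.53·19.421 = 10.293
Arc 2: start y=0.000, vy=10.293 → t=2.059, apex=5.297, x_land=44.189, impact vy=-10.293
  bounce: vy ← 0.53·10.293 = 5.455
Arc 3: start y=0.000, vy=5.455 → t=1.091, apex=1.488, x_land=53.354, impact vy=-5.455
  bounce: vy ← 0.53·5.455 = 2.891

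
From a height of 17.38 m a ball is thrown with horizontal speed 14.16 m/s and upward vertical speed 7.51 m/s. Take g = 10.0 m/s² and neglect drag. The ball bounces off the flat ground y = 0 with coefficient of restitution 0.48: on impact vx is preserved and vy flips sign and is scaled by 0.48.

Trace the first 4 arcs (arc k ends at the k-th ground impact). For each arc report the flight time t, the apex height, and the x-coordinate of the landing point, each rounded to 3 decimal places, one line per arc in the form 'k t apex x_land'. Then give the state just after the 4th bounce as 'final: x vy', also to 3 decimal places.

1 2.761 20.200 39.095
2 1.930 4.654 66.418
3 0.926 1.072 79.533
4 0.445 0.247 85.828
final: 85.828 1.067

Arc 1: start y=17.380, vy=7.510 → t=2.761, apex=20.200, x_land=39.095, impact vy=-20.100
  bounce: vy ← 0.48·20.100 = 9.648
Arc 2: start y=0.000, vy=9.648 → t=1.930, apex=4.654, x_land=66.418, impact vy=-9.648
  bounce: vy ← 0.48·9.648 = 4.631
Arc 3: start y=0.000, vy=4.631 → t=0.926, apex=1.072, x_land=79.533, impact vy=-4.631
  bounce: vy ← 0.48·4.631 = 2.223
Arc 4: start y=0.000, vy=2.223 → t=0.445, apex=0.247, x_land=85.828, impact vy=-2.223
  bounce: vy ← 0.48·2.223 = 1.067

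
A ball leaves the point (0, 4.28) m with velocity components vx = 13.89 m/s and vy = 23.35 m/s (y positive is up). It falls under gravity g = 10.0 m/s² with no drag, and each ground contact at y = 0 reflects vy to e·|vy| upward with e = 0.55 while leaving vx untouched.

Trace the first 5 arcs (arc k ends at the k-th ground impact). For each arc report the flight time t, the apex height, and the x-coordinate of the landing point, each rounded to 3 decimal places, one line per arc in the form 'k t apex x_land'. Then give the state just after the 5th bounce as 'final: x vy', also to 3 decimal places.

1 4.847 31.541 67.320
2 2.763 9.541 105.695
3 1.520 2.886 126.801
4 0.836 0.873 138.409
5 0.460 0.264 144.794
final: 144.794 1.264

Arc 1: start y=4.280, vy=23.350 → t=4.847, apex=31.541, x_land=67.320, impact vy=-25.116
  bounce: vy ← 0.55·25.116 = 13.814
Arc 2: start y=0.000, vy=13.814 → t=2.763, apex=9.541, x_land=105.695, impact vy=-13.814
  bounce: vy ← 0.55·13.814 = 7.598
Arc 3: start y=0.000, vy=7.598 → t=1.520, apex=2.886, x_land=126.801, impact vy=-7.598
  bounce: vy ← 0.55·7.598 = 4.179
Arc 4: start y=0.000, vy=4.179 → t=0.836, apex=0.873, x_land=138.409, impact vy=-4.179
  bounce: vy ← 0.55·4.179 = 2.298
Arc 5: start y=0.000, vy=2.298 → t=0.460, apex=0.264, x_land=144.794, impact vy=-2.298
  bounce: vy ← 0.55·2.298 = 1.264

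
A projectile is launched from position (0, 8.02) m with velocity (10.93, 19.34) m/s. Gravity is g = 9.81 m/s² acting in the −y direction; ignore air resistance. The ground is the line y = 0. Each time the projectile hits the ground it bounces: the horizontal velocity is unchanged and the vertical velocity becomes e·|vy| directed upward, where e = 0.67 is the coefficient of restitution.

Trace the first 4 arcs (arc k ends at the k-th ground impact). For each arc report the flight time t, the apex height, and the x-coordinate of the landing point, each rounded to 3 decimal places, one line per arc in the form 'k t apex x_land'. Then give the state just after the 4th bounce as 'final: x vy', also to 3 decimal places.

Arc 1: start y=8.020, vy=19.340 → t=4.321, apex=27.084, x_land=47.232, impact vy=-23.052
  bounce: vy ← 0.67·23.052 = 15.445
Arc 2: start y=0.000, vy=15.445 → t=3.149, apex=12.158, x_land=81.648, impact vy=-15.445
  bounce: vy ← 0.67·15.445 = 10.348
Arc 3: start y=0.000, vy=10.348 → t=2.110, apex=5.458, x_land=104.707, impact vy=-10.348
  bounce: vy ← 0.67·10.348 = 6.933
Arc 4: start y=0.000, vy=6.933 → t=1.413, apex=2.450, x_land=120.156, impact vy=-6.933
  bounce: vy ← 0.67·6.933 = 4.645

1 4.321 27.084 47.232
2 3.149 12.158 81.648
3 2.110 5.458 104.707
4 1.413 2.450 120.156
final: 120.156 4.645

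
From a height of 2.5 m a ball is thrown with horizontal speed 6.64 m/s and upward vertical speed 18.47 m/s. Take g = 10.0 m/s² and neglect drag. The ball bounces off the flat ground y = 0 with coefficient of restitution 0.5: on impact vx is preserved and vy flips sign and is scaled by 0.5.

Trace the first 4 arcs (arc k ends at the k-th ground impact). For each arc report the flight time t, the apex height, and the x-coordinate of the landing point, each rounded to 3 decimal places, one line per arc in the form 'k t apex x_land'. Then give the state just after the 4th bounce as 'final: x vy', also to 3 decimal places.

Arc 1: start y=2.500, vy=18.470 → t=3.825, apex=19.557, x_land=25.396, impact vy=-19.777
  bounce: vy ← 0.5·19.777 = 9.889
Arc 2: start y=0.000, vy=9.889 → t=1.978, apex=4.889, x_land=38.528, impact vy=-9.889
  bounce: vy ← 0.5·9.889 = 4.944
Arc 3: start y=0.000, vy=4.944 → t=0.989, apex=1.222, x_land=45.094, impact vy=-4.944
  bounce: vy ← 0.5·4.944 = 2.472
Arc 4: start y=0.000, vy=2.472 → t=0.494, apex=0.306, x_land=48.377, impact vy=-2.472
  bounce: vy ← 0.5·2.472 = 1.236

1 3.825 19.557 25.396
2 1.978 4.889 38.528
3 0.989 1.222 45.094
4 0.494 0.306 48.377
final: 48.377 1.236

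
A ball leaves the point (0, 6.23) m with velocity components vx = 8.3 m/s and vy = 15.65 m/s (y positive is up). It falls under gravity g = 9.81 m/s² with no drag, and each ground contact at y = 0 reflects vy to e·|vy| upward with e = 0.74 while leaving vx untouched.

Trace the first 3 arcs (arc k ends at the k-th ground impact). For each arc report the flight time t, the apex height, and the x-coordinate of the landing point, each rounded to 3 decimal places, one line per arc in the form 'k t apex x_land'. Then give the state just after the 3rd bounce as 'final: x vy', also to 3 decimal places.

Arc 1: start y=6.230, vy=15.650 → t=3.549, apex=18.713, x_land=29.453, impact vy=-19.161
  bounce: vy ← 0.74·19.161 = 14.179
Arc 2: start y=0.000, vy=14.179 → t=2.891, apex=10.247, x_land=53.447, impact vy=-14.179
  bounce: vy ← 0.74·14.179 = 10.493
Arc 3: start y=0.000, vy=10.493 → t=2.139, apex=5.611, x_land=71.202, impact vy=-10.493
  bounce: vy ← 0.74·10.493 = 7.765

1 3.549 18.713 29.453
2 2.891 10.247 53.447
3 2.139 5.611 71.202
final: 71.202 7.765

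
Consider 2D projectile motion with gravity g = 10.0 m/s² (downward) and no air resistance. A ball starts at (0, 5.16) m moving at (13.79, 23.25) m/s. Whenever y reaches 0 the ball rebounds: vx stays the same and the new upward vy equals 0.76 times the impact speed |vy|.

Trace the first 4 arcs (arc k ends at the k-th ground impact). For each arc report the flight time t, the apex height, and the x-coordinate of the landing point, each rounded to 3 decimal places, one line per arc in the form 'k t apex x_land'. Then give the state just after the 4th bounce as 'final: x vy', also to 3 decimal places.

Arc 1: start y=5.160, vy=23.250 → t=4.862, apex=32.188, x_land=67.050, impact vy=-25.372
  bounce: vy ← 0.76·25.372 = 19.283
Arc 2: start y=0.000, vy=19.283 → t=3.857, apex=18.592, x_land=120.233, impact vy=-19.283
  bounce: vy ← 0.76·19.283 = 14.655
Arc 3: start y=0.000, vy=14.655 → t=2.931, apex=10.739, x_land=160.652, impact vy=-14.655
  bounce: vy ← 0.76·14.655 = 11.138
Arc 4: start y=0.000, vy=11.138 → t=2.228, apex=6.203, x_land=191.370, impact vy=-11.138
  bounce: vy ← 0.76·11.138 = 8.465

1 4.862 32.188 67.050
2 3.857 18.592 120.233
3 2.931 10.739 160.652
4 2.228 6.203 191.370
final: 191.370 8.465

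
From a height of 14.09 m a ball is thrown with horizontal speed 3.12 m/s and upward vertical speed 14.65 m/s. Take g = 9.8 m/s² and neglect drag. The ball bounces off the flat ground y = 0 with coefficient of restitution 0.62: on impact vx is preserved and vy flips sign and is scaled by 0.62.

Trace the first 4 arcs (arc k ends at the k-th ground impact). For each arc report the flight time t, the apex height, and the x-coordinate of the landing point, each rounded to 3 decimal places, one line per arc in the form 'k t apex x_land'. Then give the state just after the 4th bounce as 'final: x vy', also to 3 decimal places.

1 3.755 25.040 11.717
2 2.803 9.625 20.463
3 1.738 3.700 25.885
4 1.078 1.422 29.247
final: 29.247 3.274

Arc 1: start y=14.090, vy=14.650 → t=3.755, apex=25.040, x_land=11.717, impact vy=-22.154
  bounce: vy ← 0.62·22.154 = 13.735
Arc 2: start y=0.000, vy=13.735 → t=2.803, apex=9.625, x_land=20.463, impact vy=-13.735
  bounce: vy ← 0.62·13.735 = 8.516
Arc 3: start y=0.000, vy=8.516 → t=1.738, apex=3.700, x_land=25.885, impact vy=-8.516
  bounce: vy ← 0.62·8.516 = 5.280
Arc 4: start y=0.000, vy=5.280 → t=1.078, apex=1.422, x_land=29.247, impact vy=-5.280
  bounce: vy ← 0.62·5.280 = 3.274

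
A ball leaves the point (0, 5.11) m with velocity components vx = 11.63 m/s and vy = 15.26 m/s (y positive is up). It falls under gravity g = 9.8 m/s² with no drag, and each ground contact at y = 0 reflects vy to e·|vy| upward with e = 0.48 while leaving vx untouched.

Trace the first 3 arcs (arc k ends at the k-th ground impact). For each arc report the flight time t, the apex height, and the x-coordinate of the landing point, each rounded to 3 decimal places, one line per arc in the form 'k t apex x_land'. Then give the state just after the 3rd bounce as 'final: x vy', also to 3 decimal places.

Arc 1: start y=5.110, vy=15.260 → t=3.419, apex=16.991, x_land=39.766, impact vy=-18.249
  bounce: vy ← 0.48·18.249 = 8.759
Arc 2: start y=0.000, vy=8.759 → t=1.788, apex=3.915, x_land=60.557, impact vy=-8.759
  bounce: vy ← 0.48·8.759 = 4.205
Arc 3: start y=0.000, vy=4.205 → t=0.858, apex=0.902, x_land=70.536, impact vy=-4.205
  bounce: vy ← 0.48·4.205 = 2.018

1 3.419 16.991 39.766
2 1.788 3.915 60.557
3 0.858 0.902 70.536
final: 70.536 2.018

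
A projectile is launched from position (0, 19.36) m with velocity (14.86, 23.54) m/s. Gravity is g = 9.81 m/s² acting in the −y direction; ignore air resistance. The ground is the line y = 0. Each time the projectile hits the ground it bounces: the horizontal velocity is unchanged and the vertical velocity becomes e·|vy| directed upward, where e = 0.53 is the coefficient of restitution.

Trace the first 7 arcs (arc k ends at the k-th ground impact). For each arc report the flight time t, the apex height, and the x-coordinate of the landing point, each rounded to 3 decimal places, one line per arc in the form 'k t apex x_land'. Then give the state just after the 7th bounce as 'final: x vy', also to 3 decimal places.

1 5.515 47.603 81.951
2 3.302 13.372 131.022
3 1.750 3.756 157.030
4 0.928 1.055 170.813
5 0.492 0.296 178.119
6 0.261 0.083 181.991
7 0.138 0.023 184.043
final: 184.043 0.359

Arc 1: start y=19.360, vy=23.540 → t=5.515, apex=47.603, x_land=81.951, impact vy=-30.561
  bounce: vy ← 0.53·30.561 = 16.197
Arc 2: start y=0.000, vy=16.197 → t=3.302, apex=13.372, x_land=131.022, impact vy=-16.197
  bounce: vy ← 0.53·16.197 = 8.585
Arc 3: start y=0.000, vy=8.585 → t=1.750, apex=3.756, x_land=157.030, impact vy=-8.585
  bounce: vy ← 0.53·8.585 = 4.550
Arc 4: start y=0.000, vy=4.550 → t=0.928, apex=1.055, x_land=170.813, impact vy=-4.550
  bounce: vy ← 0.53·4.550 = 2.411
Arc 5: start y=0.000, vy=2.411 → t=0.492, apex=0.296, x_land=178.119, impact vy=-2.411
  bounce: vy ← 0.53·2.411 = 1.278
Arc 6: start y=0.000, vy=1.278 → t=0.261, apex=0.083, x_land=181.991, impact vy=-1.278
  bounce: vy ← 0.53·1.278 = 0.677
Arc 7: start y=0.000, vy=0.677 → t=0.138, apex=0.023, x_land=184.043, impact vy=-0.677
  bounce: vy ← 0.53·0.677 = 0.359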